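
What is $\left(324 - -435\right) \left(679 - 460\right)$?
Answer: $166221$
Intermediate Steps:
$\left(324 - -435\right) \left(679 - 460\right) = \left(324 + 435\right) 219 = 759 \cdot 219 = 166221$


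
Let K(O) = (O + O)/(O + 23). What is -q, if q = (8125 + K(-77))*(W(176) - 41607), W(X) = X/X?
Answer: 9130519912/27 ≈ 3.3817e+8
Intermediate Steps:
W(X) = 1
K(O) = 2*O/(23 + O) (K(O) = (2*O)/(23 + O) = 2*O/(23 + O))
q = -9130519912/27 (q = (8125 + 2*(-77)/(23 - 77))*(1 - 41607) = (8125 + 2*(-77)/(-54))*(-41606) = (8125 + 2*(-77)*(-1/54))*(-41606) = (8125 + 77/27)*(-41606) = (219452/27)*(-41606) = -9130519912/27 ≈ -3.3817e+8)
-q = -1*(-9130519912/27) = 9130519912/27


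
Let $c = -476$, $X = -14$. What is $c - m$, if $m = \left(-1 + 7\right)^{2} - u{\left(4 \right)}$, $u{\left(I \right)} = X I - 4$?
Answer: $-572$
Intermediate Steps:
$u{\left(I \right)} = -4 - 14 I$ ($u{\left(I \right)} = - 14 I - 4 = -4 - 14 I$)
$m = 96$ ($m = \left(-1 + 7\right)^{2} - \left(-4 - 56\right) = 6^{2} - \left(-4 - 56\right) = 36 - -60 = 36 + 60 = 96$)
$c - m = -476 - 96 = -572$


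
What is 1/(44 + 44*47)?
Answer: 1/2112 ≈ 0.00047348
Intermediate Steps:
1/(44 + 44*47) = 1/(44 + 2068) = 1/2112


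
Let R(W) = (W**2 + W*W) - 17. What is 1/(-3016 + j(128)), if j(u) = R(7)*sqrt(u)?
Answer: -377/1032056 - 81*sqrt(2)/1032056 ≈ -0.00047628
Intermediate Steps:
R(W) = -17 + 2*W**2 (R(W) = (W**2 + W**2) - 17 = 2*W**2 - 17 = -17 + 2*W**2)
j(u) = 81*sqrt(u) (j(u) = (-17 + 2*7**2)*sqrt(u) = (-17 + 2*49)*sqrt(u) = (-17 + 98)*sqrt(u) = 81*sqrt(u))
1/(-3016 + j(128)) = 1/(-3016 + 81*sqrt(128)) = 1/(-3016 + 81*(8*sqrt(2))) = 1/(-3016 + 648*sqrt(2))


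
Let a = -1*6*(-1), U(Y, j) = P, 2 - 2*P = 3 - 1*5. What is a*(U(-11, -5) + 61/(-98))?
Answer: 405/49 ≈ 8.2653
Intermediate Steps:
P = 2 (P = 1 - (3 - 1*5)/2 = 1 - (3 - 5)/2 = 1 - 1/2*(-2) = 1 + 1 = 2)
U(Y, j) = 2
a = 6 (a = -6*(-1) = 6)
a*(U(-11, -5) + 61/(-98)) = 6*(2 + 61/(-98)) = 6*(2 + 61*(-1/98)) = 6*(2 - 61/98) = 6*(135/98) = 405/49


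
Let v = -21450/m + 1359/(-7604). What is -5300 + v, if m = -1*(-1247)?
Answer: -50420396873/9482188 ≈ -5317.4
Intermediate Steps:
m = 1247
v = -164800473/9482188 (v = -21450/1247 + 1359/(-7604) = -21450*1/1247 + 1359*(-1/7604) = -21450/1247 - 1359/7604 = -164800473/9482188 ≈ -17.380)
-5300 + v = -5300 - 164800473/9482188 = -50420396873/9482188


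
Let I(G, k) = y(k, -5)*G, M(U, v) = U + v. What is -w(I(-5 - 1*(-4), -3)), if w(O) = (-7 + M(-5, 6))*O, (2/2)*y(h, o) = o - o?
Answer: 0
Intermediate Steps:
y(h, o) = 0 (y(h, o) = o - o = 0)
I(G, k) = 0 (I(G, k) = 0*G = 0)
w(O) = -6*O (w(O) = (-7 + (-5 + 6))*O = (-7 + 1)*O = -6*O)
-w(I(-5 - 1*(-4), -3)) = -(-6)*0 = -1*0 = 0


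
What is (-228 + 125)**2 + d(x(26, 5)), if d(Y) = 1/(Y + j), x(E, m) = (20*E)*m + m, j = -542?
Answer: 21886368/2063 ≈ 10609.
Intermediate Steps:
x(E, m) = m + 20*E*m (x(E, m) = 20*E*m + m = m + 20*E*m)
d(Y) = 1/(-542 + Y) (d(Y) = 1/(Y - 542) = 1/(-542 + Y))
(-228 + 125)**2 + d(x(26, 5)) = (-228 + 125)**2 + 1/(-542 + 5*(1 + 20*26)) = (-103)**2 + 1/(-542 + 5*(1 + 520)) = 10609 + 1/(-542 + 5*521) = 10609 + 1/(-542 + 2605) = 10609 + 1/2063 = 21886368/2063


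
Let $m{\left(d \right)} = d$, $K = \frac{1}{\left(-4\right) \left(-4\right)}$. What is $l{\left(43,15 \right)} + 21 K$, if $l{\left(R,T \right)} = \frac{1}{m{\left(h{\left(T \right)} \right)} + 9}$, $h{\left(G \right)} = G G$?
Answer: $\frac{2465}{1872} \approx 1.3168$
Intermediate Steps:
$h{\left(G \right)} = G^{2}$
$K = \frac{1}{16} \approx 0.0625$
$l{\left(R,T \right)} = \frac{1}{9 + T^{2}}$ ($l{\left(R,T \right)} = \frac{1}{T^{2} + 9} = \frac{1}{9 + T^{2}}$)
$l{\left(43,15 \right)} + 21 K = \frac{1}{9 + 15^{2}} + 21 \cdot \frac{1}{16} = \frac{1}{9 + 225} + \frac{21}{16} = \frac{1}{234} + \frac{21}{16} = \frac{2465}{1872}$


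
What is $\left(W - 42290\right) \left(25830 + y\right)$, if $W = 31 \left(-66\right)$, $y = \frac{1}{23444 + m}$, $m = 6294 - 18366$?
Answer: $- \frac{3255800426924}{2843} \approx -1.1452 \cdot 10^{9}$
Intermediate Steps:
$m = -12072$ ($m = 6294 - 18366 = -12072$)
$y = \frac{1}{11372}$ ($y = \frac{1}{23444 - 12072} = \frac{1}{11372} \approx 8.7935 \cdot 10^{-5}$)
$W = -2046$
$\left(W - 42290\right) \left(25830 + y\right) = \left(-2046 - 42290\right) \left(25830 + \frac{1}{11372}\right) = \left(-44336\right) \frac{293738761}{11372} = - \frac{3255800426924}{2843}$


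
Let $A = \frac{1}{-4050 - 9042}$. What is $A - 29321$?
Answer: $- \frac{383870533}{13092} \approx -29321.0$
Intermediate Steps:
$A = - \frac{1}{13092}$ ($A = \frac{1}{-13092} = - \frac{1}{13092} \approx -7.6383 \cdot 10^{-5}$)
$A - 29321 = - \frac{1}{13092} - 29321 = - \frac{383870533}{13092}$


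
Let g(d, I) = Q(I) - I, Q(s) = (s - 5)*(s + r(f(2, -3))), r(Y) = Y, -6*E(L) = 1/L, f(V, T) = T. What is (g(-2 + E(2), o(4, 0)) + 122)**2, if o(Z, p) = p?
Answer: 18769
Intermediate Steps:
E(L) = -1/(6*L)
Q(s) = (-5 + s)*(-3 + s) (Q(s) = (s - 5)*(s - 3) = (-5 + s)*(-3 + s))
g(d, I) = 15 + I**2 - 9*I (g(d, I) = (15 + I**2 - 8*I) - I = 15 + I**2 - 9*I)
(g(-2 + E(2), o(4, 0)) + 122)**2 = ((15 + 0**2 - 9*0) + 122)**2 = ((15 + 0 + 0) + 122)**2 = (15 + 122)**2 = 137**2 = 18769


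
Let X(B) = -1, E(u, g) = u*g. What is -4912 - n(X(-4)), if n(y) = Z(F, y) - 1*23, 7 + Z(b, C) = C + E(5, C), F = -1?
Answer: -4876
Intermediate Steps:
E(u, g) = g*u
Z(b, C) = -7 + 6*C (Z(b, C) = -7 + (C + C*5) = -7 + (C + 5*C) = -7 + 6*C)
n(y) = -30 + 6*y (n(y) = (-7 + 6*y) - 1*23 = (-7 + 6*y) - 23 = -30 + 6*y)
-4912 - n(X(-4)) = -4912 - (-30 + 6*(-1)) = -4912 - (-30 - 6) = -4912 - 1*(-36) = -4912 + 36 = -4876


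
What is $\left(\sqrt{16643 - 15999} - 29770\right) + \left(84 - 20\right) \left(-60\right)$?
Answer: $-33610 + 2 \sqrt{161} \approx -33585.0$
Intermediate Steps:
$\left(\sqrt{16643 - 15999} - 29770\right) + \left(84 - 20\right) \left(-60\right) = \left(\sqrt{644} - 29770\right) + \left(84 + \left(-31 + 11\right)\right) \left(-60\right) = \left(2 \sqrt{161} - 29770\right) + \left(84 - 20\right) \left(-60\right) = \left(-29770 + 2 \sqrt{161}\right) + 64 \left(-60\right) = \left(-29770 + 2 \sqrt{161}\right) - 3840 = -33610 + 2 \sqrt{161}$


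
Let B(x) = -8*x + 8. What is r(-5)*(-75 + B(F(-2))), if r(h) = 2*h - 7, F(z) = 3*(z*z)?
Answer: 2771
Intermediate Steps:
F(z) = 3*z²
r(h) = -7 + 2*h
B(x) = 8 - 8*x
r(-5)*(-75 + B(F(-2))) = (-7 + 2*(-5))*(-75 + (8 - 24*(-2)²)) = (-7 - 10)*(-75 + (8 - 24*4)) = -17*(-75 + (8 - 8*12)) = -17*(-75 + (8 - 96)) = -17*(-75 - 88) = -17*(-163) = 2771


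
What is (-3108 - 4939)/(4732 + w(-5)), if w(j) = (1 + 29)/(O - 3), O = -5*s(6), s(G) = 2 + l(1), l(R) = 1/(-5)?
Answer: -16094/9459 ≈ -1.7014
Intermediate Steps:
l(R) = -⅕
s(G) = 9/5 (s(G) = 2 - ⅕ = 9/5)
O = -9 (O = -5*9/5 = -9)
w(j) = -5/2 (w(j) = (1 + 29)/(-9 - 3) = 30/(-12) = 30*(-1/12) = -5/2)
(-3108 - 4939)/(4732 + w(-5)) = (-3108 - 4939)/(4732 - 5/2) = -8047/9459/2 = -8047*2/9459 = -16094/9459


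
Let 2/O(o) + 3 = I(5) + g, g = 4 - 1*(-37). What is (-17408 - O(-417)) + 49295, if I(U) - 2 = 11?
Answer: 1626235/51 ≈ 31887.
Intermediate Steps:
g = 41 (g = 4 + 37 = 41)
I(U) = 13 (I(U) = 2 + 11 = 13)
O(o) = 2/51 (O(o) = 2/(-3 + (13 + 41)) = 2/(-3 + 54) = 2/51)
(-17408 - O(-417)) + 49295 = (-17408 - 1*2/51) + 49295 = (-17408 - 2/51) + 49295 = -887810/51 + 49295 = 1626235/51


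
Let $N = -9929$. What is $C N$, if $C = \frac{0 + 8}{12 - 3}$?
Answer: $- \frac{79432}{9} \approx -8825.8$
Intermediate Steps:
$C = \frac{8}{9} \approx 0.88889$
$C N = \frac{8}{9} \left(-9929\right) = - \frac{79432}{9}$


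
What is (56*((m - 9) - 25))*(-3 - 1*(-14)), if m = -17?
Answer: -31416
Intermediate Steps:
(56*((m - 9) - 25))*(-3 - 1*(-14)) = (56*((-17 - 9) - 25))*(-3 - 1*(-14)) = (56*(-26 - 25))*(-3 + 14) = (56*(-51))*11 = -2856*11 = -31416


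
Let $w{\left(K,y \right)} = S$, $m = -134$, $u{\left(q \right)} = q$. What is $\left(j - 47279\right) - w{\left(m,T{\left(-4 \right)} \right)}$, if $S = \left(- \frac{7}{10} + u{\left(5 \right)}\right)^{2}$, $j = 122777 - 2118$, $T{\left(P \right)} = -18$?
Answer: $\frac{7336151}{100} \approx 73362.0$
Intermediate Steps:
$j = 120659$
$S = \frac{1849}{100}$ ($S = \left(- \frac{7}{10} + 5\right)^{2} = \left(\frac{43}{10}\right)^{2} = \frac{1849}{100} \approx 18.49$)
$w{\left(K,y \right)} = \frac{1849}{100}$
$\left(j - 47279\right) - w{\left(m,T{\left(-4 \right)} \right)} = \left(120659 - 47279\right) - \frac{1849}{100} = 73380 - \frac{1849}{100} = \frac{7336151}{100}$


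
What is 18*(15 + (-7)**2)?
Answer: 1152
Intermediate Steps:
18*(15 + (-7)**2) = 18*(15 + 49) = 18*64 = 1152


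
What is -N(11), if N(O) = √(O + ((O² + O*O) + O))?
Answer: -2*√66 ≈ -16.248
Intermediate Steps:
N(O) = √(2*O + 2*O²) (N(O) = √(O + ((O² + O²) + O)) = √(O + (2*O² + O)) = √(O + (O + 2*O²)) = √(2*O + 2*O²))
-N(11) = -√2*√(11*(1 + 11)) = -√2*√(11*12) = -√2*√132 = -√2*2*√33 = -2*√66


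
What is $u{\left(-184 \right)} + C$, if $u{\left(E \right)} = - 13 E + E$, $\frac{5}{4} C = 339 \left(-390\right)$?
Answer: $-103560$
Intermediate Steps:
$C = -105768$ ($C = \frac{4 \cdot 339 \left(-390\right)}{5} = \frac{4}{5} \left(-132210\right) = -105768$)
$u{\left(E \right)} = - 12 E$
$u{\left(-184 \right)} + C = \left(-12\right) \left(-184\right) - 105768 = 2208 - 105768 = -103560$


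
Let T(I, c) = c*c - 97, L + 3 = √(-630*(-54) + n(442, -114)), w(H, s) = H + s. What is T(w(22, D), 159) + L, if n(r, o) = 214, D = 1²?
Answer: 25181 + √34234 ≈ 25366.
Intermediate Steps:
D = 1
L = -3 + √34234 (L = -3 + √(-630*(-54) + 214) = -3 + √(34020 + 214) = -3 + √34234 ≈ 182.02)
T(I, c) = -97 + c² (T(I, c) = c² - 97 = -97 + c²)
T(w(22, D), 159) + L = (-97 + 159²) + (-3 + √34234) = (-97 + 25281) + (-3 + √34234) = 25184 + (-3 + √34234) = 25181 + √34234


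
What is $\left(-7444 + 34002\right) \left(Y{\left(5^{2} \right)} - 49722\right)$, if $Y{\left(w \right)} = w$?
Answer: $-1319852926$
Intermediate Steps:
$\left(-7444 + 34002\right) \left(Y{\left(5^{2} \right)} - 49722\right) = \left(-7444 + 34002\right) \left(5^{2} - 49722\right) = 26558 \left(25 - 49722\right) = 26558 \left(-49697\right) = -1319852926$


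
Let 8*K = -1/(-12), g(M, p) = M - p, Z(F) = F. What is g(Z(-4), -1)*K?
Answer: -1/32 ≈ -0.031250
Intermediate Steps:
K = 1/96 (K = (-1/(-12))/8 = (-1*(-1/12))/8 = (⅛)*(1/12) = 1/96 ≈ 0.010417)
g(Z(-4), -1)*K = (-4 - 1*(-1))*(1/96) = (-4 + 1)*(1/96) = -3*1/96 = -1/32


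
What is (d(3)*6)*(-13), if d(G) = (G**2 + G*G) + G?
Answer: -1638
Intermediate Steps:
d(G) = G + 2*G**2 (d(G) = (G**2 + G**2) + G = 2*G**2 + G = G + 2*G**2)
(d(3)*6)*(-13) = ((3*(1 + 2*3))*6)*(-13) = ((3*(1 + 6))*6)*(-13) = ((3*7)*6)*(-13) = (21*6)*(-13) = 126*(-13) = -1638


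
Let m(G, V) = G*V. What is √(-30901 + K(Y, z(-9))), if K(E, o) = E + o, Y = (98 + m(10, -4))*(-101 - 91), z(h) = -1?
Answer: I*√42038 ≈ 205.03*I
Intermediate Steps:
Y = -11136 (Y = (98 + 10*(-4))*(-101 - 91) = (98 - 40)*(-192) = 58*(-192) = -11136)
√(-30901 + K(Y, z(-9))) = √(-30901 + (-11136 - 1)) = √(-30901 - 11137) = √(-42038) = I*√42038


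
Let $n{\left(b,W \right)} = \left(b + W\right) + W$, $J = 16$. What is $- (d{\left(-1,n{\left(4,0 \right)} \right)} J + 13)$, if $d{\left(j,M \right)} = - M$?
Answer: $51$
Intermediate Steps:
$n{\left(b,W \right)} = b + 2 W$ ($n{\left(b,W \right)} = \left(W + b\right) + W = b + 2 W$)
$- (d{\left(-1,n{\left(4,0 \right)} \right)} J + 13) = - (- (4 + 2 \cdot 0) 16 + 13) = - (- (4 + 0) 16 + 13) = - (\left(-1\right) 4 \cdot 16 + 13) = - (\left(-4\right) 16 + 13) = - (-64 + 13) = \left(-1\right) \left(-51\right) = 51$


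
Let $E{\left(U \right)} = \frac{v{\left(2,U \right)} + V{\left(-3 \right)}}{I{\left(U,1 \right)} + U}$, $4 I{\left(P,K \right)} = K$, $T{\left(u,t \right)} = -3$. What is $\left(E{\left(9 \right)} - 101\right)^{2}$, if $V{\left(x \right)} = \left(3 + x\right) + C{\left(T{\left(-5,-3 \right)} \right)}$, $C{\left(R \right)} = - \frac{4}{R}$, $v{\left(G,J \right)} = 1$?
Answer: $\frac{125059489}{12321} \approx 10150.0$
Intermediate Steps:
$I{\left(P,K \right)} = \frac{K}{4}$
$V{\left(x \right)} = \frac{13}{3} + x$ ($V{\left(x \right)} = \left(3 + x\right) - \frac{4}{-3} = \left(3 + x\right) - - \frac{4}{3} = \left(3 + x\right) + \frac{4}{3} = \frac{13}{3} + x$)
$E{\left(U \right)} = \frac{7}{3 \left(\frac{1}{4} + U\right)}$ ($E{\left(U \right)} = \frac{1 + \left(\frac{13}{3} - 3\right)}{\frac{1}{4} \cdot 1 + U} = \frac{1 + \frac{4}{3}}{\frac{1}{4} + U} = \frac{7}{3 \left(\frac{1}{4} + U\right)}$)
$\left(E{\left(9 \right)} - 101\right)^{2} = \left(\frac{28}{3 \left(1 + 4 \cdot 9\right)} - 101\right)^{2} = \left(\frac{28}{3 \left(1 + 36\right)} - 101\right)^{2} = \left(\frac{28}{3 \cdot 37} - 101\right)^{2} = \left(\frac{28}{3} \cdot \frac{1}{37} - 101\right)^{2} = \left(\frac{28}{111} - 101\right)^{2} = \left(- \frac{11183}{111}\right)^{2} = \frac{125059489}{12321}$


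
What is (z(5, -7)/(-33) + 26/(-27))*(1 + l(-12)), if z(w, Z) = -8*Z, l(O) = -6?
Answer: 3950/297 ≈ 13.300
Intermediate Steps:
(z(5, -7)/(-33) + 26/(-27))*(1 + l(-12)) = (-8*(-7)/(-33) + 26/(-27))*(1 - 6) = (56*(-1/33) + 26*(-1/27))*(-5) = (-56/33 - 26/27)*(-5) = -790/297*(-5) = 3950/297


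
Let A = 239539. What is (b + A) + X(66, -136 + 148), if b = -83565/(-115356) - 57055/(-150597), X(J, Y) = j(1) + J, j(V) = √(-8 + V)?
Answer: 1387500442759915/5790755844 + I*√7 ≈ 2.3961e+5 + 2.6458*I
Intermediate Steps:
X(J, Y) = J + I*√7 (X(J, Y) = √(-8 + 1) + J = √(-7) + J = I*√7 + J = J + I*√7)
b = 6388758295/5790755844 (b = -83565*(-1/115356) - 57055*(-1/150597) = 27855/38452 + 57055/150597 = 6388758295/5790755844 ≈ 1.1033)
(b + A) + X(66, -136 + 148) = (6388758295/5790755844 + 239539) + (66 + I*√7) = 1387118252874211/5790755844 + (66 + I*√7) = 1387500442759915/5790755844 + I*√7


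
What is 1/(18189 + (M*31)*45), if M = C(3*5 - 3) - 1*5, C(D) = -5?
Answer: 1/4239 ≈ 0.00023590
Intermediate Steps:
M = -10 (M = -5 - 1*5 = -5 - 5 = -10)
1/(18189 + (M*31)*45) = 1/(18189 - 10*31*45) = 1/(18189 - 310*45) = 1/(18189 - 13950) = 1/4239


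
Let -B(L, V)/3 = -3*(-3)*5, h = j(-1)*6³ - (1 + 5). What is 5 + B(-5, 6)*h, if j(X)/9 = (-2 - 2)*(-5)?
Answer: -5247985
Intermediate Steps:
j(X) = 180 (j(X) = 9*((-2 - 2)*(-5)) = 9*(-4*(-5)) = 9*20 = 180)
h = 38874 (h = 180*6³ - (1 + 5) = 180*216 - 1*6 = 38880 - 6 = 38874)
B(L, V) = -135 (B(L, V) = -3*(-3*(-3))*5 = -27*5 = -3*45 = -135)
5 + B(-5, 6)*h = 5 - 135*38874 = 5 - 5247990 = -5247985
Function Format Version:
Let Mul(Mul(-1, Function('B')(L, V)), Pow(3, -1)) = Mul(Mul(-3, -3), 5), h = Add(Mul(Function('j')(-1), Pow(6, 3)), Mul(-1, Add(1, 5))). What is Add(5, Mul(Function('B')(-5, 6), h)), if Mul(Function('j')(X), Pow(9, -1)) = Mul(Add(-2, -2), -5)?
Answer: -5247985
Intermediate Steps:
Function('j')(X) = 180 (Function('j')(X) = Mul(9, Mul(Add(-2, -2), -5)) = Mul(9, Mul(-4, -5)) = Mul(9, 20) = 180)
h = 38874 (h = Add(Mul(180, Pow(6, 3)), Mul(-1, Add(1, 5))) = Add(Mul(180, 216), Mul(-1, 6)) = Add(38880, -6) = 38874)
Function('B')(L, V) = -135 (Function('B')(L, V) = Mul(-3, Mul(Mul(-3, -3), 5)) = Mul(-3, Mul(9, 5)) = Mul(-3, 45) = -135)
Add(5, Mul(Function('B')(-5, 6), h)) = Add(5, Mul(-135, 38874)) = Add(5, -5247990) = -5247985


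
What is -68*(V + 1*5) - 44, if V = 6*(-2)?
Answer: 432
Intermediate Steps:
V = -12
-68*(V + 1*5) - 44 = -68*(-12 + 1*5) - 44 = -68*(-12 + 5) - 44 = -68*(-7) - 44 = 476 - 44 = 432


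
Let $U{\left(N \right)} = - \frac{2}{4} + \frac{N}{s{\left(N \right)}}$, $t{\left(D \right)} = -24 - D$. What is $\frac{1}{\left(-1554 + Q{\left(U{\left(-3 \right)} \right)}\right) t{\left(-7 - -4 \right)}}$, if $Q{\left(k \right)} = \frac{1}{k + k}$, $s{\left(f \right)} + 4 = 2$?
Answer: $\frac{2}{65247} \approx 3.0653 \cdot 10^{-5}$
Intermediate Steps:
$s{\left(f \right)} = -2$ ($s{\left(f \right)} = -4 + 2 = -2$)
$U{\left(N \right)} = - \frac{1}{2} - \frac{N}{2}$ ($U{\left(N \right)} = - \frac{2}{4} + \frac{N}{-2} = \left(-2\right) \frac{1}{4} + N \left(- \frac{1}{2}\right) = - \frac{1}{2} - \frac{N}{2}$)
$Q{\left(k \right)} = \frac{1}{2 k}$
$\frac{1}{\left(-1554 + Q{\left(U{\left(-3 \right)} \right)}\right) t{\left(-7 - -4 \right)}} = \frac{1}{\left(-1554 + \frac{1}{2 \left(- \frac{1}{2} - - \frac{3}{2}\right)}\right) \left(-24 - \left(-7 - -4\right)\right)} = \frac{1}{\left(-1554 + \frac{1}{2 \left(- \frac{1}{2} + \frac{3}{2}\right)}\right) \left(-24 - \left(-7 + 4\right)\right)} = \frac{1}{\left(-1554 + \frac{1}{2 \cdot 1}\right) \left(-24 - -3\right)} = \frac{1}{\left(-1554 + \frac{1}{2} \cdot 1\right) \left(-24 + 3\right)} = \frac{1}{\left(-1554 + \frac{1}{2}\right) \left(-21\right)} = \frac{1}{\left(- \frac{3107}{2}\right) \left(-21\right)} = \frac{1}{\frac{65247}{2}} = \frac{2}{65247}$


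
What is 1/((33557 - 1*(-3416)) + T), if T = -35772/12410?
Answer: 6205/229399579 ≈ 2.7049e-5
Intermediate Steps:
T = -17886/6205 (T = -35772*1/12410 = -17886/6205 ≈ -2.8825)
1/((33557 - 1*(-3416)) + T) = 1/((33557 - 1*(-3416)) - 17886/6205) = 1/((33557 + 3416) - 17886/6205) = 1/(36973 - 17886/6205) = 1/(229399579/6205) = 6205/229399579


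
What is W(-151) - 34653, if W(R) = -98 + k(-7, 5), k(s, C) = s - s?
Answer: -34751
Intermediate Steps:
k(s, C) = 0
W(R) = -98 (W(R) = -98 + 0 = -98)
W(-151) - 34653 = -98 - 34653 = -34751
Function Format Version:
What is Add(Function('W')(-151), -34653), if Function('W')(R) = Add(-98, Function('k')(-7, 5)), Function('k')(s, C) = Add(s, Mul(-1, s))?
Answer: -34751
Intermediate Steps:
Function('k')(s, C) = 0
Function('W')(R) = -98 (Function('W')(R) = Add(-98, 0) = -98)
Add(Function('W')(-151), -34653) = Add(-98, -34653) = -34751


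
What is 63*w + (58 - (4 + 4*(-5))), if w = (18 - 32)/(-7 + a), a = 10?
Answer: -220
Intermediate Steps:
w = -14/3 (w = (18 - 32)/(-7 + 10) = -14/3 ≈ -4.6667)
63*w + (58 - (4 + 4*(-5))) = 63*(-14/3) + (58 - (4 + 4*(-5))) = -294 + (58 - (4 - 20)) = -294 + (58 - 1*(-16)) = -294 + (58 + 16) = -294 + 74 = -220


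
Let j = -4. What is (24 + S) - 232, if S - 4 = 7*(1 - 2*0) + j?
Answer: -201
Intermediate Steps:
S = 7 (S = 4 + (7*(1 - 2*0) - 4) = 4 + (7*(1 + 0) - 4) = 4 + (7*1 - 4) = 4 + (7 - 4) = 4 + 3 = 7)
(24 + S) - 232 = (24 + 7) - 232 = 31 - 232 = -201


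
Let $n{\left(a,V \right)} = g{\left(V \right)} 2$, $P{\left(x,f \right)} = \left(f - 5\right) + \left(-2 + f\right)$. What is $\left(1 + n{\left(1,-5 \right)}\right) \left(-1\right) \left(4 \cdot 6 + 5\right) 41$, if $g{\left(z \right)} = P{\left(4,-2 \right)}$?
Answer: $24969$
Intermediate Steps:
$P{\left(x,f \right)} = -7 + 2 f$ ($P{\left(x,f \right)} = \left(-5 + f\right) + \left(-2 + f\right) = -7 + 2 f$)
$g{\left(z \right)} = -11$ ($g{\left(z \right)} = -7 + 2 \left(-2\right) = -7 - 4 = -11$)
$n{\left(a,V \right)} = -22$ ($n{\left(a,V \right)} = \left(-11\right) 2 = -22$)
$\left(1 + n{\left(1,-5 \right)}\right) \left(-1\right) \left(4 \cdot 6 + 5\right) 41 = \left(1 - 22\right) \left(-1\right) \left(4 \cdot 6 + 5\right) 41 = \left(-21\right) \left(-1\right) \left(24 + 5\right) 41 = 21 \cdot 29 \cdot 41 = 609 \cdot 41 = 24969$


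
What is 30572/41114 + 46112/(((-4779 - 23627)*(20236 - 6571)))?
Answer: 2966293985378/3989784685215 ≈ 0.74347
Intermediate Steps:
30572/41114 + 46112/(((-4779 - 23627)*(20236 - 6571))) = 30572*(1/41114) + 46112/((-28406*13665)) = 15286/20557 + 46112/(-388167990) = 15286/20557 + 46112*(-1/388167990) = 15286/20557 - 23056/194083995 = 2966293985378/3989784685215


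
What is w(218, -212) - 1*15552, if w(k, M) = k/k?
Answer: -15551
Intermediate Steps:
w(k, M) = 1
w(218, -212) - 1*15552 = 1 - 1*15552 = 1 - 15552 = -15551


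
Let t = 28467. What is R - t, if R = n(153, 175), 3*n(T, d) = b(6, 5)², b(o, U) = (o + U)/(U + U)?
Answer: -8539979/300 ≈ -28467.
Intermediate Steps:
b(o, U) = (U + o)/(2*U) (b(o, U) = (U + o)/((2*U)) = (U + o)*(1/(2*U)) = (U + o)/(2*U))
n(T, d) = 121/300 (n(T, d) = ((½)*(5 + 6)/5)²/3 = ((½)*(⅕)*11)²/3 = (11/10)²/3 = (⅓)*(121/100) = 121/300)
R = 121/300 ≈ 0.40333
R - t = 121/300 - 1*28467 = 121/300 - 28467 = -8539979/300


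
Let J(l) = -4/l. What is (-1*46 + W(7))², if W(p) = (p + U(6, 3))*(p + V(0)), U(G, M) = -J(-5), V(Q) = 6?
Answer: 29929/25 ≈ 1197.2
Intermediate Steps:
U(G, M) = -⅘ (U(G, M) = -(-4)/(-5) = -(-4)*(-1)/5 = -1*⅘ = -⅘)
W(p) = (6 + p)*(-⅘ + p) (W(p) = (p - ⅘)*(p + 6) = (-⅘ + p)*(6 + p) = (6 + p)*(-⅘ + p))
(-1*46 + W(7))² = (-1*46 + (-24/5 + 7² + (26/5)*7))² = (-46 + (-24/5 + 49 + 182/5))² = (-46 + 403/5)² = (173/5)² = 29929/25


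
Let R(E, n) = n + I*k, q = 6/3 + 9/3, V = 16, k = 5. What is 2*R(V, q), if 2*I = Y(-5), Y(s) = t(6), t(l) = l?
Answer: 40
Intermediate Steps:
Y(s) = 6
I = 3 (I = (1/2)*6 = 3)
q = 5 (q = 6*(1/3) + 9*(1/3) = 2 + 3 = 5)
R(E, n) = 15 + n (R(E, n) = n + 3*5 = n + 15 = 15 + n)
2*R(V, q) = 2*(15 + 5) = 2*20 = 40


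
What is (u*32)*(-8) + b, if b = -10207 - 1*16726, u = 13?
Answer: -30261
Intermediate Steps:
b = -26933 (b = -10207 - 16726 = -26933)
(u*32)*(-8) + b = (13*32)*(-8) - 26933 = 416*(-8) - 26933 = -3328 - 26933 = -30261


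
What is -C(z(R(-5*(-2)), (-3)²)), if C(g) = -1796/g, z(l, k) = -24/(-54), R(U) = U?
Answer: 4041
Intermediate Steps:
z(l, k) = 4/9 (z(l, k) = -24*(-1/54) = 4/9)
-C(z(R(-5*(-2)), (-3)²)) = -(-1796)/4/9 = -(-1796)*9/4 = -1*(-4041) = 4041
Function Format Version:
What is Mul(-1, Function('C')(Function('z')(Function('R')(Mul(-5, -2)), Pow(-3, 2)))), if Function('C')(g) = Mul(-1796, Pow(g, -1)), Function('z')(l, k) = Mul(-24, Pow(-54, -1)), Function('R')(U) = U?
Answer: 4041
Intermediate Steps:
Function('z')(l, k) = Rational(4, 9) (Function('z')(l, k) = Mul(-24, Rational(-1, 54)) = Rational(4, 9))
Mul(-1, Function('C')(Function('z')(Function('R')(Mul(-5, -2)), Pow(-3, 2)))) = Mul(-1, Mul(-1796, Pow(Rational(4, 9), -1))) = Mul(-1, Mul(-1796, Rational(9, 4))) = Mul(-1, -4041) = 4041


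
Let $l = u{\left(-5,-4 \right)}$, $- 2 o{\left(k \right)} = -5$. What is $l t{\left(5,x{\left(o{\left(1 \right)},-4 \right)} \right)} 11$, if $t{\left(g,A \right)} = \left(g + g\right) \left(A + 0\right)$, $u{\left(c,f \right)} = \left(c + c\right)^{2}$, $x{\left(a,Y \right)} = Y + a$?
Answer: $-16500$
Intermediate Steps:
$o{\left(k \right)} = \frac{5}{2}$ ($o{\left(k \right)} = \left(- \frac{1}{2}\right) \left(-5\right) = \frac{5}{2}$)
$u{\left(c,f \right)} = 4 c^{2}$ ($u{\left(c,f \right)} = \left(2 c\right)^{2} = 4 c^{2}$)
$l = 100$ ($l = 4 \left(-5\right)^{2} = 4 \cdot 25 = 100$)
$t{\left(g,A \right)} = 2 A g$ ($t{\left(g,A \right)} = 2 g A = 2 A g$)
$l t{\left(5,x{\left(o{\left(1 \right)},-4 \right)} \right)} 11 = 100 \cdot 2 \left(-4 + \frac{5}{2}\right) 5 \cdot 11 = 100 \cdot 2 \left(- \frac{3}{2}\right) 5 \cdot 11 = 100 \left(-15\right) 11 = \left(-1500\right) 11 = -16500$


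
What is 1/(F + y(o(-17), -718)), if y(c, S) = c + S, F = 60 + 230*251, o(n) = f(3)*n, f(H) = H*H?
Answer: 1/56919 ≈ 1.7569e-5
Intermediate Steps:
f(H) = H**2
o(n) = 9*n (o(n) = 3**2*n = 9*n)
F = 57790 (F = 60 + 57730 = 57790)
y(c, S) = S + c
1/(F + y(o(-17), -718)) = 1/(57790 + (-718 + 9*(-17))) = 1/(57790 + (-718 - 153)) = 1/(57790 - 871) = 1/56919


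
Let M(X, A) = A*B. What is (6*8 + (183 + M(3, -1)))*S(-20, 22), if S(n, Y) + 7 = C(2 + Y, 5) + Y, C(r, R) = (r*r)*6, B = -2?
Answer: 808743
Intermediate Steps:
C(r, R) = 6*r² (C(r, R) = r²*6 = 6*r²)
M(X, A) = -2*A (M(X, A) = A*(-2) = -2*A)
S(n, Y) = -7 + Y + 6*(2 + Y)² (S(n, Y) = -7 + (6*(2 + Y)² + Y) = -7 + (Y + 6*(2 + Y)²) = -7 + Y + 6*(2 + Y)²)
(6*8 + (183 + M(3, -1)))*S(-20, 22) = (6*8 + (183 - 2*(-1)))*(-7 + 22 + 6*(2 + 22)²) = (48 + (183 + 2))*(-7 + 22 + 6*24²) = (48 + 185)*(-7 + 22 + 6*576) = 233*(-7 + 22 + 3456) = 233*3471 = 808743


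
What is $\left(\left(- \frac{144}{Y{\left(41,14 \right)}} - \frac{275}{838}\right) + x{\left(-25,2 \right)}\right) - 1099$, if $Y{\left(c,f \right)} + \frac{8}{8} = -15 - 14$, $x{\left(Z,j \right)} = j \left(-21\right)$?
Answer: $- \frac{4762053}{4190} \approx -1136.5$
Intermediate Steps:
$x{\left(Z,j \right)} = - 21 j$
$Y{\left(c,f \right)} = -30$ ($Y{\left(c,f \right)} = -1 - 29 = -30$)
$\left(\left(- \frac{144}{Y{\left(41,14 \right)}} - \frac{275}{838}\right) + x{\left(-25,2 \right)}\right) - 1099 = \left(\left(- \frac{144}{-30} - \frac{275}{838}\right) - 42\right) - 1099 = \left(\left(\left(-144\right) \left(- \frac{1}{30}\right) - \frac{275}{838}\right) - 42\right) - 1099 = \left(\left(\frac{24}{5} - \frac{275}{838}\right) - 42\right) - 1099 = \left(\frac{18737}{4190} - 42\right) - 1099 = - \frac{157243}{4190} - 1099 = - \frac{4762053}{4190}$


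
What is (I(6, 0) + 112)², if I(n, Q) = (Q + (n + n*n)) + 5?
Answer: 25281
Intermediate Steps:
I(n, Q) = 5 + Q + n + n² (I(n, Q) = (Q + (n + n²)) + 5 = (Q + n + n²) + 5 = 5 + Q + n + n²)
(I(6, 0) + 112)² = ((5 + 0 + 6 + 6²) + 112)² = ((5 + 0 + 6 + 36) + 112)² = (47 + 112)² = 159² = 25281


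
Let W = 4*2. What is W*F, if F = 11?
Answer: 88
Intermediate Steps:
W = 8
W*F = 8*11 = 88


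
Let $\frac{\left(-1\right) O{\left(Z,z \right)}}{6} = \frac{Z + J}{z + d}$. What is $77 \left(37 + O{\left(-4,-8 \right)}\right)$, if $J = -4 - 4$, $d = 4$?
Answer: $1463$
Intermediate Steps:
$J = -8$
$O{\left(Z,z \right)} = - \frac{6 \left(-8 + Z\right)}{4 + z}$ ($O{\left(Z,z \right)} = - 6 \frac{Z - 8}{z + 4} = - 6 \frac{-8 + Z}{4 + z} = - \frac{6 \left(-8 + Z\right)}{4 + z}$)
$77 \left(37 + O{\left(-4,-8 \right)}\right) = 77 \left(37 + \frac{6 \left(8 - -4\right)}{4 - 8}\right) = 77 \left(37 + \frac{6 \left(8 + 4\right)}{-4}\right) = 77 \left(37 + 6 \left(- \frac{1}{4}\right) 12\right) = 77 \left(37 - 18\right) = 77 \cdot 19 = 1463$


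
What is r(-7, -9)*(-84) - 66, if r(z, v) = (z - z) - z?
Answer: -654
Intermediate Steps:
r(z, v) = -z (r(z, v) = 0 - z = -z)
r(-7, -9)*(-84) - 66 = -1*(-7)*(-84) - 66 = 7*(-84) - 66 = -588 - 66 = -654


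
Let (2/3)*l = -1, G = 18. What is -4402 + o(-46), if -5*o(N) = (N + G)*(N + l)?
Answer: -4668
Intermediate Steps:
l = -3/2 (l = (3/2)*(-1) = -3/2 ≈ -1.5000)
o(N) = -(18 + N)*(-3/2 + N)/5 (o(N) = -(N + 18)*(N - 3/2)/5 = -(18 + N)*(-3/2 + N)/5)
-4402 + o(-46) = -4402 + (27/5 - 33/10*(-46) - ⅕*(-46)²) = -4402 + (27/5 + 759/5 - ⅕*2116) = -4402 + (27/5 + 759/5 - 2116/5) = -4402 - 266 = -4668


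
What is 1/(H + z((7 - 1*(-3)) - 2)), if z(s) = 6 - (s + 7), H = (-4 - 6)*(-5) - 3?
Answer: 1/38 ≈ 0.026316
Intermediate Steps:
H = 47 (H = -10*(-5) - 3 = 50 - 3 = 47)
z(s) = -1 - s (z(s) = 6 - (7 + s) = 6 + (-7 - s) = -1 - s)
1/(H + z((7 - 1*(-3)) - 2)) = 1/(47 + (-1 - ((7 - 1*(-3)) - 2))) = 1/(47 + (-1 - ((7 + 3) - 2))) = 1/(47 + (-1 - (10 - 2))) = 1/(47 + (-1 - 1*8)) = 1/(47 + (-1 - 8)) = 1/(47 - 9) = 1/38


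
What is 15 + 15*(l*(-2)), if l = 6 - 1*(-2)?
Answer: -225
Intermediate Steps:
l = 8 (l = 6 + 2 = 8)
15 + 15*(l*(-2)) = 15 + 15*(8*(-2)) = 15 + 15*(-16) = 15 - 240 = -225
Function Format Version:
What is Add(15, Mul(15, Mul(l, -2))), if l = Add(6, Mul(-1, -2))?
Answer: -225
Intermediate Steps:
l = 8 (l = Add(6, 2) = 8)
Add(15, Mul(15, Mul(l, -2))) = Add(15, Mul(15, Mul(8, -2))) = Add(15, Mul(15, -16)) = Add(15, -240) = -225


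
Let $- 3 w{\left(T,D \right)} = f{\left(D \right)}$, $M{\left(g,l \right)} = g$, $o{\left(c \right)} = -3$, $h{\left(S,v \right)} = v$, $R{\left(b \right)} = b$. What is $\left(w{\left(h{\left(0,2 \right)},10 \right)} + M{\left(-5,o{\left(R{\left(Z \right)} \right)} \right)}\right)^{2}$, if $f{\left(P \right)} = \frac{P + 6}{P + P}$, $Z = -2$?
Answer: $\frac{6241}{225} \approx 27.738$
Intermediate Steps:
$f{\left(P \right)} = \frac{6 + P}{2 P}$
$w{\left(T,D \right)} = - \frac{6 + D}{6 D}$ ($w{\left(T,D \right)} = - \frac{\frac{1}{2} \frac{1}{D} \left(6 + D\right)}{3} = - \frac{6 + D}{6 D}$)
$\left(w{\left(h{\left(0,2 \right)},10 \right)} + M{\left(-5,o{\left(R{\left(Z \right)} \right)} \right)}\right)^{2} = \left(\frac{-6 - 10}{6 \cdot 10} - 5\right)^{2} = \left(\frac{1}{6} \cdot \frac{1}{10} \left(-6 - 10\right) - 5\right)^{2} = \left(\frac{1}{6} \cdot \frac{1}{10} \left(-16\right) - 5\right)^{2} = \left(- \frac{4}{15} - 5\right)^{2} = \left(- \frac{79}{15}\right)^{2} = \frac{6241}{225}$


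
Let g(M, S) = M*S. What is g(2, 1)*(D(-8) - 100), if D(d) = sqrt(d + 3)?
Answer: -200 + 2*I*sqrt(5) ≈ -200.0 + 4.4721*I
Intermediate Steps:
D(d) = sqrt(3 + d)
g(2, 1)*(D(-8) - 100) = (2*1)*(sqrt(3 - 8) - 100) = 2*(sqrt(-5) - 100) = 2*(I*sqrt(5) - 100) = 2*(-100 + I*sqrt(5)) = -200 + 2*I*sqrt(5)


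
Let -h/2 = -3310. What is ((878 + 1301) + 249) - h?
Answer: -4192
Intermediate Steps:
h = 6620 (h = -2*(-3310) = 6620)
((878 + 1301) + 249) - h = ((878 + 1301) + 249) - 1*6620 = (2179 + 249) - 6620 = 2428 - 6620 = -4192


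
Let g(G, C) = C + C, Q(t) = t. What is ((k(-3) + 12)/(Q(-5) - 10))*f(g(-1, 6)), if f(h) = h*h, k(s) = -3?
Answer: -432/5 ≈ -86.400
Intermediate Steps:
g(G, C) = 2*C
f(h) = h²
((k(-3) + 12)/(Q(-5) - 10))*f(g(-1, 6)) = ((-3 + 12)/(-5 - 10))*(2*6)² = (9/(-15))*12² = (9*(-1/15))*144 = -⅗*144 = -432/5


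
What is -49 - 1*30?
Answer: -79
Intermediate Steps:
-49 - 1*30 = -49 - 30 = -79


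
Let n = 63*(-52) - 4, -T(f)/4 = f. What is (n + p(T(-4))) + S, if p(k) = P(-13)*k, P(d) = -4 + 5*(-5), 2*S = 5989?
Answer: -1499/2 ≈ -749.50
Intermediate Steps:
S = 5989/2 (S = (½)*5989 = 5989/2 ≈ 2994.5)
T(f) = -4*f
P(d) = -29 (P(d) = -4 - 25 = -29)
n = -3280 (n = -3276 - 4 = -3280)
p(k) = -29*k
(n + p(T(-4))) + S = (-3280 - (-116)*(-4)) + 5989/2 = (-3280 - 29*16) + 5989/2 = (-3280 - 464) + 5989/2 = -3744 + 5989/2 = -1499/2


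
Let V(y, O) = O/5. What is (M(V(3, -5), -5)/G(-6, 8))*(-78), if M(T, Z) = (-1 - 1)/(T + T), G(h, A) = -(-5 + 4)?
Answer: -78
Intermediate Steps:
V(y, O) = O/5 (V(y, O) = O*(1/5) = O/5)
G(h, A) = 1 (G(h, A) = -1*(-1) = 1)
M(T, Z) = -1/T (M(T, Z) = -2*1/(2*T) = -1/T)
(M(V(3, -5), -5)/G(-6, 8))*(-78) = ((-1/((1/5)*(-5)))/1)*(-78) = (1*(-1/(-1)))*(-78) = (1*(-1*(-1)))*(-78) = (1*1)*(-78) = 1*(-78) = -78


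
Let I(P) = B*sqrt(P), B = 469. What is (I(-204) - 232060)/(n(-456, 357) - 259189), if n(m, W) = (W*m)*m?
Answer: -5660/1804243 + 2*I*sqrt(51)/157727 ≈ -0.003137 + 9.0554e-5*I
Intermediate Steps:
n(m, W) = W*m**2
I(P) = 469*sqrt(P)
(I(-204) - 232060)/(n(-456, 357) - 259189) = (469*sqrt(-204) - 232060)/(357*(-456)**2 - 259189) = (469*(2*I*sqrt(51)) - 232060)/(357*207936 - 259189) = (938*I*sqrt(51) - 232060)/(74233152 - 259189) = (-232060 + 938*I*sqrt(51))/73973963 = (-232060 + 938*I*sqrt(51))*(1/73973963) = -5660/1804243 + 2*I*sqrt(51)/157727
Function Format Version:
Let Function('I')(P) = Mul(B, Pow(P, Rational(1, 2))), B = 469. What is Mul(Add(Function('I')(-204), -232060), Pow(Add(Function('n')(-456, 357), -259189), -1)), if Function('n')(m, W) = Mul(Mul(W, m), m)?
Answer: Add(Rational(-5660, 1804243), Mul(Rational(2, 157727), I, Pow(51, Rational(1, 2)))) ≈ Add(-0.0031370, Mul(9.0554e-5, I))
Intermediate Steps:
Function('n')(m, W) = Mul(W, Pow(m, 2))
Function('I')(P) = Mul(469, Pow(P, Rational(1, 2)))
Mul(Add(Function('I')(-204), -232060), Pow(Add(Function('n')(-456, 357), -259189), -1)) = Mul(Add(Mul(469, Pow(-204, Rational(1, 2))), -232060), Pow(Add(Mul(357, Pow(-456, 2)), -259189), -1)) = Mul(Add(Mul(469, Mul(2, I, Pow(51, Rational(1, 2)))), -232060), Pow(Add(Mul(357, 207936), -259189), -1)) = Mul(Add(Mul(938, I, Pow(51, Rational(1, 2))), -232060), Pow(Add(74233152, -259189), -1)) = Mul(Add(-232060, Mul(938, I, Pow(51, Rational(1, 2)))), Pow(73973963, -1)) = Mul(Add(-232060, Mul(938, I, Pow(51, Rational(1, 2)))), Rational(1, 73973963)) = Add(Rational(-5660, 1804243), Mul(Rational(2, 157727), I, Pow(51, Rational(1, 2))))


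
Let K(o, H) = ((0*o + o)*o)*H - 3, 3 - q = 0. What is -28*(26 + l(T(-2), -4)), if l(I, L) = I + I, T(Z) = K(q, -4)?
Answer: 1456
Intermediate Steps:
q = 3 (q = 3 - 1*0 = 3 + 0 = 3)
K(o, H) = -3 + H*o² (K(o, H) = ((0 + o)*o)*H - 3 = (o*o)*H - 3 = o²*H - 3 = H*o² - 3 = -3 + H*o²)
T(Z) = -39 (T(Z) = -3 - 4*3² = -3 - 4*9 = -3 - 36 = -39)
l(I, L) = 2*I
-28*(26 + l(T(-2), -4)) = -28*(26 + 2*(-39)) = -28*(26 - 78) = -28*(-52) = 1456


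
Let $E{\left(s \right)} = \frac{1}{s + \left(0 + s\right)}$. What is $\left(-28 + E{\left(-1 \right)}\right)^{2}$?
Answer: $\frac{3249}{4} \approx 812.25$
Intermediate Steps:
$E{\left(s \right)} = \frac{1}{2 s}$ ($E{\left(s \right)} = \frac{1}{s + s} = \frac{1}{2 s}$)
$\left(-28 + E{\left(-1 \right)}\right)^{2} = \left(-28 + \frac{1}{2 \left(-1\right)}\right)^{2} = \left(-28 + \frac{1}{2} \left(-1\right)\right)^{2} = \left(-28 - \frac{1}{2}\right)^{2} = \left(- \frac{57}{2}\right)^{2} = \frac{3249}{4}$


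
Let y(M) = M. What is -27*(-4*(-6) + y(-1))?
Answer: -621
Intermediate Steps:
-27*(-4*(-6) + y(-1)) = -27*(-4*(-6) - 1) = -27*(24 - 1) = -27*23 = -621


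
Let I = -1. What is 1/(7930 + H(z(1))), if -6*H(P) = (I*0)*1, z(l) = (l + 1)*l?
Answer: 1/7930 ≈ 0.00012610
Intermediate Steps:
z(l) = l*(1 + l) (z(l) = (1 + l)*l = l*(1 + l))
H(P) = 0 (H(P) = -(-1*0)/6 = -0 = -⅙*0 = 0)
1/(7930 + H(z(1))) = 1/(7930 + 0) = 1/7930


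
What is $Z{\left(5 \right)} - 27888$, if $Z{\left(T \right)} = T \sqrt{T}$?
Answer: $-27888 + 5 \sqrt{5} \approx -27877.0$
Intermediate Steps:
$Z{\left(T \right)} = T^{\frac{3}{2}}$
$Z{\left(5 \right)} - 27888 = 5^{\frac{3}{2}} - 27888 = 5 \sqrt{5} - 27888 = -27888 + 5 \sqrt{5}$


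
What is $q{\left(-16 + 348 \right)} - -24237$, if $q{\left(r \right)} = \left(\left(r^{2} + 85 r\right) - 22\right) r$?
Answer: $45980341$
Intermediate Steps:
$q{\left(r \right)} = r \left(-22 + r^{2} + 85 r\right)$ ($q{\left(r \right)} = \left(-22 + r^{2} + 85 r\right) r = r \left(-22 + r^{2} + 85 r\right)$)
$q{\left(-16 + 348 \right)} - -24237 = \left(-16 + 348\right) \left(-22 + \left(-16 + 348\right)^{2} + 85 \left(-16 + 348\right)\right) - -24237 = 332 \left(-22 + 332^{2} + 85 \cdot 332\right) + 24237 = 332 \left(-22 + 110224 + 28220\right) + 24237 = 332 \cdot 138422 + 24237 = 45956104 + 24237 = 45980341$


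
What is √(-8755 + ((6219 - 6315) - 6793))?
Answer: 2*I*√3911 ≈ 125.08*I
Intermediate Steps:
√(-8755 + ((6219 - 6315) - 6793)) = √(-8755 + (-96 - 6793)) = √(-8755 - 6889) = √(-15644) = 2*I*√3911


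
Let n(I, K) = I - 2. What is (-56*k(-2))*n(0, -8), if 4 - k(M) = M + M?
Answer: 896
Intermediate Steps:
n(I, K) = -2 + I
k(M) = 4 - 2*M (k(M) = 4 - (M + M) = 4 - 2*M)
(-56*k(-2))*n(0, -8) = (-56*(4 - 2*(-2)))*(-2 + 0) = -56*(4 + 4)*(-2) = -56*8*(-2) = -448*(-2) = 896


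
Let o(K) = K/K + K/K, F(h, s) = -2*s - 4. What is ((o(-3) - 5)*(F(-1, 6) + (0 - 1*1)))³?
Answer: 132651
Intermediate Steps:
F(h, s) = -4 - 2*s
o(K) = 2 (o(K) = 1 + 1 = 2)
((o(-3) - 5)*(F(-1, 6) + (0 - 1*1)))³ = ((2 - 5)*((-4 - 2*6) + (0 - 1*1)))³ = (-3*((-4 - 12) + (0 - 1)))³ = (-3*(-16 - 1))³ = (-3*(-17))³ = 51³ = 132651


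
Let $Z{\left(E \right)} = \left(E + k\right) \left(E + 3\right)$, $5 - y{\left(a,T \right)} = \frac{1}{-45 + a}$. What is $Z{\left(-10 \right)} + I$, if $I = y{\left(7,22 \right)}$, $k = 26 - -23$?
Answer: $- \frac{10183}{38} \approx -267.97$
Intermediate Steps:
$k = 49$ ($k = 26 + 23 = 49$)
$y{\left(a,T \right)} = 5 - \frac{1}{-45 + a}$
$Z{\left(E \right)} = \left(3 + E\right) \left(49 + E\right)$ ($Z{\left(E \right)} = \left(E + 49\right) \left(E + 3\right) = \left(49 + E\right) \left(3 + E\right) = \left(3 + E\right) \left(49 + E\right)$)
$I = \frac{191}{38}$ ($I = \frac{-226 + 5 \cdot 7}{-45 + 7} = \frac{-226 + 35}{-38} = \left(- \frac{1}{38}\right) \left(-191\right) = \frac{191}{38} \approx 5.0263$)
$Z{\left(-10 \right)} + I = \left(147 + \left(-10\right)^{2} + 52 \left(-10\right)\right) + \frac{191}{38} = \left(147 + 100 - 520\right) + \frac{191}{38} = -273 + \frac{191}{38} = - \frac{10183}{38}$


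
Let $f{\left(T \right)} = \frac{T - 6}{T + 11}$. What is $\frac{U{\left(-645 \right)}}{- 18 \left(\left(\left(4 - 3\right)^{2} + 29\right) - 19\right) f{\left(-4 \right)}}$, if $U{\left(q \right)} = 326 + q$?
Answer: $- \frac{203}{180} \approx -1.1278$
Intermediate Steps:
$f{\left(T \right)} = \frac{-6 + T}{11 + T}$
$\frac{U{\left(-645 \right)}}{- 18 \left(\left(\left(4 - 3\right)^{2} + 29\right) - 19\right) f{\left(-4 \right)}} = \frac{326 - 645}{- 18 \left(\left(\left(4 - 3\right)^{2} + 29\right) - 19\right) \frac{-6 - 4}{11 - 4}} = - \frac{319}{- 18 \left(\left(1^{2} + 29\right) - 19\right) \frac{1}{7} \left(-10\right)} = - \frac{319}{- 18 \left(\left(1 + 29\right) - 19\right) \frac{1}{7} \left(-10\right)} = - \frac{319}{- 18 \left(30 - 19\right) \left(- \frac{10}{7}\right)} = - \frac{319}{\left(-18\right) 11 \left(- \frac{10}{7}\right)} = - \frac{319}{\left(-198\right) \left(- \frac{10}{7}\right)} = - \frac{319}{\frac{1980}{7}} = \left(-319\right) \frac{7}{1980} = - \frac{203}{180}$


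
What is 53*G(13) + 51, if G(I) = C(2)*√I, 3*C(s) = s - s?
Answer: 51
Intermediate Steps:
C(s) = 0 (C(s) = (s - s)/3 = (⅓)*0 = 0)
G(I) = 0 (G(I) = 0*√I = 0)
53*G(13) + 51 = 53*0 + 51 = 0 + 51 = 51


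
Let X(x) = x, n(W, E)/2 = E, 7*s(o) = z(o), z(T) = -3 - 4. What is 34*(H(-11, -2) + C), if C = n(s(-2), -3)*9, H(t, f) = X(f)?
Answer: -1904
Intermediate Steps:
z(T) = -7
s(o) = -1 (s(o) = (⅐)*(-7) = -1)
n(W, E) = 2*E
H(t, f) = f
C = -54 (C = (2*(-3))*9 = -6*9 = -54)
34*(H(-11, -2) + C) = 34*(-2 - 54) = 34*(-56) = -1904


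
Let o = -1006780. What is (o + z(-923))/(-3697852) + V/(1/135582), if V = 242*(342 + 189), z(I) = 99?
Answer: 64426041552870409/3697852 ≈ 1.7423e+10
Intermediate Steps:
V = 128502 (V = 242*531 = 128502)
(o + z(-923))/(-3697852) + V/(1/135582) = (-1006780 + 99)/(-3697852) + 128502/(1/135582) = -1006681*(-1/3697852) + 128502/(1/135582) = 1006681/3697852 + 128502*135582 = 1006681/3697852 + 17422558164 = 64426041552870409/3697852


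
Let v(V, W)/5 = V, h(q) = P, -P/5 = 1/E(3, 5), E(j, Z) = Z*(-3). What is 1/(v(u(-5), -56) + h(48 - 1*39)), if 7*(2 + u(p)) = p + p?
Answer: -21/353 ≈ -0.059490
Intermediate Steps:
u(p) = -2 + 2*p/7 (u(p) = -2 + (p + p)/7 = -2 + (2*p)/7 = -2 + 2*p/7)
E(j, Z) = -3*Z
P = ⅓ (P = -5/((-3*5)) = -5/(-15) = -5*(-1/15) = ⅓ ≈ 0.33333)
h(q) = ⅓
v(V, W) = 5*V
1/(v(u(-5), -56) + h(48 - 1*39)) = 1/(5*(-2 + (2/7)*(-5)) + ⅓) = 1/(5*(-2 - 10/7) + ⅓) = 1/(5*(-24/7) + ⅓) = 1/(-120/7 + ⅓) = 1/(-353/21) = -21/353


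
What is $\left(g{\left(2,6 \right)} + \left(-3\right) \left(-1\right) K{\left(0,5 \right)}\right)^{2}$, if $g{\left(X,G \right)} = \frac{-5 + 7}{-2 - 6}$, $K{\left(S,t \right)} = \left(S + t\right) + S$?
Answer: $\frac{3481}{16} \approx 217.56$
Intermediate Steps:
$K{\left(S,t \right)} = t + 2 S$
$g{\left(X,G \right)} = - \frac{1}{4}$ ($g{\left(X,G \right)} = \frac{2}{-8} = 2 \left(- \frac{1}{8}\right) = - \frac{1}{4}$)
$\left(g{\left(2,6 \right)} + \left(-3\right) \left(-1\right) K{\left(0,5 \right)}\right)^{2} = \left(- \frac{1}{4} + \left(-3\right) \left(-1\right) \left(5 + 2 \cdot 0\right)\right)^{2} = \left(- \frac{1}{4} + 3 \left(5 + 0\right)\right)^{2} = \left(- \frac{1}{4} + 3 \cdot 5\right)^{2} = \left(- \frac{1}{4} + 15\right)^{2} = \left(\frac{59}{4}\right)^{2} = \frac{3481}{16}$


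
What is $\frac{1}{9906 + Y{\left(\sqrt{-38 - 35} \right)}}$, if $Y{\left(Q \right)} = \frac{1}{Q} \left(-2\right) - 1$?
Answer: $- \frac{73 i}{- 723065 i + 2 \sqrt{73}} \approx 0.00010096 - 2.3859 \cdot 10^{-9} i$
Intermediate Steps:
$Y{\left(Q \right)} = -1 - \frac{2}{Q}$ ($Y{\left(Q \right)} = - \frac{2}{Q} - 1 = -1 - \frac{2}{Q}$)
$\frac{1}{9906 + Y{\left(\sqrt{-38 - 35} \right)}} = \frac{1}{9906 + \frac{-2 - \sqrt{-38 - 35}}{\sqrt{-38 - 35}}} = \frac{1}{9906 + \frac{-2 - \sqrt{-73}}{\sqrt{-73}}} = \frac{1}{9906 + \frac{-2 - i \sqrt{73}}{i \sqrt{73}}} = \frac{1}{9906 + - \frac{i \sqrt{73}}{73} \left(-2 - i \sqrt{73}\right)} = \frac{1}{9906 - \frac{i \sqrt{73} \left(-2 - i \sqrt{73}\right)}{73}}$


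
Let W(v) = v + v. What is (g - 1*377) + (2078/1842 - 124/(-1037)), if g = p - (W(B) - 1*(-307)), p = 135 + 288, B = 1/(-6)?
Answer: -247765091/955077 ≈ -259.42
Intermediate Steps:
B = -1/6 ≈ -0.16667
W(v) = 2*v
p = 423
g = 349/3 (g = 423 - (2*(-1/6) - 1*(-307)) = 423 - (-1/3 + 307) = 423 - 1*920/3 = 423 - 920/3 = 349/3 ≈ 116.33)
(g - 1*377) + (2078/1842 - 124/(-1037)) = (349/3 - 1*377) + (2078/1842 - 124/(-1037)) = (349/3 - 377) + (2078*(1/1842) - 124*(-1/1037)) = -782/3 + (1039/921 + 124/1037) = -782/3 + 1191647/955077 = -247765091/955077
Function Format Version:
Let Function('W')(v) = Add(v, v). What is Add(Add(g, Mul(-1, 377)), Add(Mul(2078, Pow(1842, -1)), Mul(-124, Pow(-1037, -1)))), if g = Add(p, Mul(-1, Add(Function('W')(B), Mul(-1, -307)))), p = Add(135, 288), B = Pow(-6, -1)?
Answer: Rational(-247765091, 955077) ≈ -259.42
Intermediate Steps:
B = Rational(-1, 6) ≈ -0.16667
Function('W')(v) = Mul(2, v)
p = 423
g = Rational(349, 3) (g = Add(423, Mul(-1, Add(Mul(2, Rational(-1, 6)), Mul(-1, -307)))) = Add(423, Mul(-1, Add(Rational(-1, 3), 307))) = Add(423, Mul(-1, Rational(920, 3))) = Add(423, Rational(-920, 3)) = Rational(349, 3) ≈ 116.33)
Add(Add(g, Mul(-1, 377)), Add(Mul(2078, Pow(1842, -1)), Mul(-124, Pow(-1037, -1)))) = Add(Add(Rational(349, 3), Mul(-1, 377)), Add(Mul(2078, Pow(1842, -1)), Mul(-124, Pow(-1037, -1)))) = Add(Add(Rational(349, 3), -377), Add(Mul(2078, Rational(1, 1842)), Mul(-124, Rational(-1, 1037)))) = Add(Rational(-782, 3), Add(Rational(1039, 921), Rational(124, 1037))) = Add(Rational(-782, 3), Rational(1191647, 955077)) = Rational(-247765091, 955077)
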